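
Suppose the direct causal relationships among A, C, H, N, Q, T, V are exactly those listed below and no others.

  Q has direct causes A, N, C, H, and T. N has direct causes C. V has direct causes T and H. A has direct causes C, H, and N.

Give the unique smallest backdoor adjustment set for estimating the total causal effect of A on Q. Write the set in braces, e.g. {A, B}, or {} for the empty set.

{C, H, N}

Variables eligible for adjustment (non-descendants of A, excluding A and Q): {C, H, N, T, V}.
Backdoor paths from A to Q:
  P1: A <- H -> Q
  P2: A <- H -> V <- T -> Q
  P3: A <- C -> N -> Q
  P4: A <- C -> Q
  P5: A <- N <- C -> Q
  P6: A <- N -> Q
The empty set is not sufficient: P1 (A <- H -> Q) has no collider blocking it and no conditioned non-collider, so it is open.
Try {C, H, N}:
  P1: blocked at fork node H ∈ conditioning set.
  P2: blocked at fork node H ∈ conditioning set.
  P3: blocked at fork node C ∈ conditioning set.
  P4: blocked at fork node C ∈ conditioning set.
  P5: blocked at chain node N ∈ conditioning set.
  P6: blocked at fork node N ∈ conditioning set.
{C, H, N} contains no descendant of A and blocks every backdoor path.
Every element of {C, H, N} is needed (dropping C leaves P4 open; dropping H leaves P1 open; dropping N leaves P6 open), so no proper subset is valid.
Among all size-3 subsets of the eligible variables, only {C, H, N} blocks every backdoor path, so it is the unique smallest valid adjustment set.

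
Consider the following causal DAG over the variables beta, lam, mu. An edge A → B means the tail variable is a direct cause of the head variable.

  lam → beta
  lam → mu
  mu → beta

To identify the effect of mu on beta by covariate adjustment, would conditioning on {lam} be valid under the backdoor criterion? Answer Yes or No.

Yes

Backdoor paths from mu to beta (paths whose first edge points into mu):
  P1: mu <- lam -> beta
Condition 1 (no descendant of mu in the set): holds — descendants of mu are {beta}; none are in {lam}.
Condition 2 (every backdoor path blocked by {lam}):
  P1: blocked at fork node lam ∈ conditioning set.
{lam} satisfies the backdoor criterion.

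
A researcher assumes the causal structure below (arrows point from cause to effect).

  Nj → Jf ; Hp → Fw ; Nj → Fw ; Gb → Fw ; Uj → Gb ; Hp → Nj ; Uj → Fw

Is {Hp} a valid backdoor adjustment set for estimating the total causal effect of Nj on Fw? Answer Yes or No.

Yes

Backdoor paths from Nj to Fw (paths whose first edge points into Nj):
  P1: Nj <- Hp -> Fw
Condition 1 (no descendant of Nj in the set): holds — descendants of Nj are {Fw, Jf}; none are in {Hp}.
Condition 2 (every backdoor path blocked by {Hp}):
  P1: blocked at fork node Hp ∈ conditioning set.
{Hp} satisfies the backdoor criterion.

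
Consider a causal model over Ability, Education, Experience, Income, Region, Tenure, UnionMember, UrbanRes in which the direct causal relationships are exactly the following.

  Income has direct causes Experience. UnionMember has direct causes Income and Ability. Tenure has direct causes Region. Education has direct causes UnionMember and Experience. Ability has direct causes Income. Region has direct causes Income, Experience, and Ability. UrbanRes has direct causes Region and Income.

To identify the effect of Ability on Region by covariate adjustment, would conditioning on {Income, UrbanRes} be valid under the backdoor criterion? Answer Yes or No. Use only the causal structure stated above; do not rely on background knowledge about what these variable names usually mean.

No

Backdoor paths from Ability to Region (paths whose first edge points into Ability):
  P1: Ability <- Income <- Experience -> Region
  P2: Ability <- Income -> Region
  P3: Ability <- Income -> UnionMember -> Education <- Experience -> Region
  P4: Ability <- Income -> UrbanRes <- Region
Condition 1 (no descendant of Ability in the set): FAILS — UrbanRes is a descendant of Ability.
Condition 2 (every backdoor path blocked by {Income, UrbanRes}):
  P1: blocked at chain node Income ∈ conditioning set.
  P2: blocked at fork node Income ∈ conditioning set.
  P3: blocked at fork node Income ∈ conditioning set.
  P4: blocked at fork node Income ∈ conditioning set.
{Income, UrbanRes} does not satisfy the backdoor criterion.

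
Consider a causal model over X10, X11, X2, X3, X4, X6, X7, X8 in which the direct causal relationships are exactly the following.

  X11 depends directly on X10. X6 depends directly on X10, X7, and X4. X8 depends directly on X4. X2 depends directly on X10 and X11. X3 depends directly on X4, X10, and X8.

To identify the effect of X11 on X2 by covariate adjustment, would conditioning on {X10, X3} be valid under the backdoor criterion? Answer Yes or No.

Yes

Backdoor paths from X11 to X2 (paths whose first edge points into X11):
  P1: X11 <- X10 -> X2
Condition 1 (no descendant of X11 in the set): holds — descendants of X11 are {X2}; none are in {X10, X3}.
Condition 2 (every backdoor path blocked by {X10, X3}):
  P1: blocked at fork node X10 ∈ conditioning set.
{X10, X3} satisfies the backdoor criterion.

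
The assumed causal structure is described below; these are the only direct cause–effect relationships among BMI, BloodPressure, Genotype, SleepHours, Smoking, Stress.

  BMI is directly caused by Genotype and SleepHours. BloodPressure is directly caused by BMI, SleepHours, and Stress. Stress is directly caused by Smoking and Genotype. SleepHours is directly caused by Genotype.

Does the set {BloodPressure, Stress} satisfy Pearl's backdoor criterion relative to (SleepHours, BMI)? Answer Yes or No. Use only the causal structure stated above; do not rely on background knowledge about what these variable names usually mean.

Backdoor paths from SleepHours to BMI (paths whose first edge points into SleepHours):
  P1: SleepHours <- Genotype -> BMI
  P2: SleepHours <- Genotype -> Stress -> BloodPressure <- BMI
Condition 1 (no descendant of SleepHours in the set): FAILS — BloodPressure is a descendant of SleepHours.
Condition 2 (every backdoor path blocked by {BloodPressure, Stress}):
  P1: open — no interior node is in the conditioning set.
  P2: blocked at chain node Stress ∈ conditioning set.
{BloodPressure, Stress} does not satisfy the backdoor criterion.

No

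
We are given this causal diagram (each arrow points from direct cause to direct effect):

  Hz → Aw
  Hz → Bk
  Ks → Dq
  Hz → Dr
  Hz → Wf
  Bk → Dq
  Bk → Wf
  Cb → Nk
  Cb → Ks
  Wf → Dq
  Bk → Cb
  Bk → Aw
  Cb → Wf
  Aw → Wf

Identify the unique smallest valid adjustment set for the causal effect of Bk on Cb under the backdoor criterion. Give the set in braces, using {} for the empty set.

{}

Variables eligible for adjustment (non-descendants of Bk, excluding Bk and Cb): {Dr, Hz}.
Backdoor paths from Bk to Cb:
  P1: Bk <- Hz -> Aw -> Wf <- Cb
  P2: Bk <- Hz -> Aw -> Wf -> Dq <- Ks <- Cb
  P3: Bk <- Hz -> Wf <- Cb
  P4: Bk <- Hz -> Wf -> Dq <- Ks <- Cb
Each backdoor path contains an unconditioned collider, so every path is already blocked with the empty conditioning set:
  P1: blocked at collider Wf (neither it nor any descendant is in the conditioning set).
  P2: blocked at collider Dq (neither it nor any descendant is in the conditioning set).
  P3: blocked at collider Wf (neither it nor any descendant is in the conditioning set).
  P4: blocked at collider Dq (neither it nor any descendant is in the conditioning set).
The empty set is therefore the unique smallest valid set.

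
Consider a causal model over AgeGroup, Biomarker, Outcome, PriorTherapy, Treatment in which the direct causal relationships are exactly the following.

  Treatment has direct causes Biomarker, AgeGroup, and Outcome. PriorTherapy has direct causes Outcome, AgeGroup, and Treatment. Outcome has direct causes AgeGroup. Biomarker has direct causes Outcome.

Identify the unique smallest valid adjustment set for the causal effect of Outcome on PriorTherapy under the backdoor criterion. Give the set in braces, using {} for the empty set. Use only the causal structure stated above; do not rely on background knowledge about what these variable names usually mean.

Variables eligible for adjustment (non-descendants of Outcome, excluding Outcome and PriorTherapy): {AgeGroup}.
Backdoor paths from Outcome to PriorTherapy:
  P1: Outcome <- AgeGroup -> Treatment -> PriorTherapy
  P2: Outcome <- AgeGroup -> PriorTherapy
The empty set is not sufficient: P1 (Outcome <- AgeGroup -> Treatment -> PriorTherapy) has no collider blocking it and no conditioned non-collider, so it is open.
Try {AgeGroup}:
  P1: blocked at fork node AgeGroup ∈ conditioning set.
  P2: blocked at fork node AgeGroup ∈ conditioning set.
{AgeGroup} contains no descendant of Outcome and blocks every backdoor path.
{AgeGroup} is the unique smallest valid adjustment set.

{AgeGroup}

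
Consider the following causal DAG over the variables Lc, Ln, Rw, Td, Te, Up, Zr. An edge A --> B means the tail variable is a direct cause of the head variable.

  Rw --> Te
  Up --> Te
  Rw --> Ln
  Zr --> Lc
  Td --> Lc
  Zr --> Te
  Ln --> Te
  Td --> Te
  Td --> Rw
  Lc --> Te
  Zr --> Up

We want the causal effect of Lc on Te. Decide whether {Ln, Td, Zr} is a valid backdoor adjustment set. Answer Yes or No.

Backdoor paths from Lc to Te (paths whose first edge points into Lc):
  P1: Lc <- Td -> Rw -> Ln -> Te
  P2: Lc <- Td -> Rw -> Te
  P3: Lc <- Td -> Te
  P4: Lc <- Zr -> Up -> Te
  P5: Lc <- Zr -> Te
Condition 1 (no descendant of Lc in the set): holds — descendants of Lc are {Te}; none are in {Ln, Td, Zr}.
Condition 2 (every backdoor path blocked by {Ln, Td, Zr}):
  P1: blocked at fork node Td ∈ conditioning set.
  P2: blocked at fork node Td ∈ conditioning set.
  P3: blocked at fork node Td ∈ conditioning set.
  P4: blocked at fork node Zr ∈ conditioning set.
  P5: blocked at fork node Zr ∈ conditioning set.
{Ln, Td, Zr} satisfies the backdoor criterion.

Yes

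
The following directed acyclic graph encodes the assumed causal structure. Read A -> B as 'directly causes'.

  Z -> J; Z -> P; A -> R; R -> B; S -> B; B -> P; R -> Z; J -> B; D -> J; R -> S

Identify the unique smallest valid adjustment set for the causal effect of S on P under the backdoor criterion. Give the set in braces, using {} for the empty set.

{R}

Variables eligible for adjustment (non-descendants of S, excluding S and P): {A, D, J, R, Z}.
Backdoor paths from S to P:
  P1: S <- R -> Z -> J -> B -> P
  P2: S <- R -> Z -> P
  P3: S <- R -> B <- J <- Z -> P
  P4: S <- R -> B -> P
The empty set is not sufficient: P1 (S <- R -> Z -> J -> B -> P) has no collider blocking it and no conditioned non-collider, so it is open.
Try {R}:
  P1: blocked at fork node R ∈ conditioning set.
  P2: blocked at fork node R ∈ conditioning set.
  P3: blocked at fork node R ∈ conditioning set.
  P4: blocked at fork node R ∈ conditioning set.
{R} contains no descendant of S and blocks every backdoor path.
No other singleton works — e.g. {A} leaves P1 open — so {R} is the unique smallest valid adjustment set.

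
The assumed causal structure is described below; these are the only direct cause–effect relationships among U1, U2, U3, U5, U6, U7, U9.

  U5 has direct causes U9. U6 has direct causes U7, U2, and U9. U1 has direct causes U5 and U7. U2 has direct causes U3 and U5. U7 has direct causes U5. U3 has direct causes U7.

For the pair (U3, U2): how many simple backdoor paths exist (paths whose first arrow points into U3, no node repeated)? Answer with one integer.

A backdoor path from U3 to U2 is any simple undirected path whose first edge points into U3 (i.e. leaves U3 via a parent).
Parents of U3: {U7}.
Enumerating:
  P1: U3 <- U7 <- U5 <- U9 -> U6 <- U2
  P2: U3 <- U7 <- U5 -> U2
  P3: U3 <- U7 -> U1 <- U5 <- U9 -> U6 <- U2
  P4: U3 <- U7 -> U1 <- U5 -> U2
  P5: U3 <- U7 -> U6 <- U9 -> U5 -> U2
  P6: U3 <- U7 -> U6 <- U2
That exhausts the simple backdoor paths. Count: 6.

6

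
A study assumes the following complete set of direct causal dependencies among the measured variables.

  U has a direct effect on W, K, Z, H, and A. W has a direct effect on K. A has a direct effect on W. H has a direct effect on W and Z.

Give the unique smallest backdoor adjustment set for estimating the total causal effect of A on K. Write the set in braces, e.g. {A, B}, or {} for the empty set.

{U}

Variables eligible for adjustment (non-descendants of A, excluding A and K): {H, U, Z}.
Backdoor paths from A to K:
  P1: A <- U -> H -> W -> K
  P2: A <- U -> W -> K
  P3: A <- U -> K
  P4: A <- U -> Z <- H -> W -> K
The empty set is not sufficient: P1 (A <- U -> H -> W -> K) has no collider blocking it and no conditioned non-collider, so it is open.
Try {U}:
  P1: blocked at fork node U ∈ conditioning set.
  P2: blocked at fork node U ∈ conditioning set.
  P3: blocked at fork node U ∈ conditioning set.
  P4: blocked at fork node U ∈ conditioning set.
{U} contains no descendant of A and blocks every backdoor path.
No other singleton works — e.g. {H} leaves P2 open — so {U} is the unique smallest valid adjustment set.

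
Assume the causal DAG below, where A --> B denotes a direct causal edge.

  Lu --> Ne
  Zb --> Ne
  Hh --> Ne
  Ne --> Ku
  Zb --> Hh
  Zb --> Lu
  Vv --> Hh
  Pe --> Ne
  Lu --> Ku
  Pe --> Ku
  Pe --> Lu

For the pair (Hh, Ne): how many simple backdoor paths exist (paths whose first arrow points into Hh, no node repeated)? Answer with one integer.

6

A backdoor path from Hh to Ne is any simple undirected path whose first edge points into Hh (i.e. leaves Hh via a parent).
Parents of Hh: {Vv, Zb}.
Enumerating:
  P1: Hh <- Zb -> Lu <- Pe -> Ne
  P2: Hh <- Zb -> Lu <- Pe -> Ku <- Ne
  P3: Hh <- Zb -> Lu -> Ne
  P4: Hh <- Zb -> Lu -> Ku <- Pe -> Ne
  P5: Hh <- Zb -> Lu -> Ku <- Ne
  P6: Hh <- Zb -> Ne
That exhausts the simple backdoor paths. Count: 6.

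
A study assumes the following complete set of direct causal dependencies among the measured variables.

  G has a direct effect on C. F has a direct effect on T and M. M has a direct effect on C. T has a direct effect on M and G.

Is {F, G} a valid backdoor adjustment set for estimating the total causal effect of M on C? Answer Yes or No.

Yes

Backdoor paths from M to C (paths whose first edge points into M):
  P1: M <- F -> T -> G -> C
  P2: M <- T -> G -> C
Condition 1 (no descendant of M in the set): holds — descendants of M are {C}; none are in {F, G}.
Condition 2 (every backdoor path blocked by {F, G}):
  P1: blocked at fork node F ∈ conditioning set.
  P2: blocked at chain node G ∈ conditioning set.
{F, G} satisfies the backdoor criterion.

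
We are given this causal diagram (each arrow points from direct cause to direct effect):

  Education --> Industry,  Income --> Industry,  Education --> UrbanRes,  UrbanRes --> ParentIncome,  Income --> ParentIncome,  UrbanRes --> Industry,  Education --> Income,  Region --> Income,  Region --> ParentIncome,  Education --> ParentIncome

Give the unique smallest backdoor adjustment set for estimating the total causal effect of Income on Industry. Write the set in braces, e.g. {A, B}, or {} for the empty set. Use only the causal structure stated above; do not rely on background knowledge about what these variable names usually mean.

Variables eligible for adjustment (non-descendants of Income, excluding Income and Industry): {Education, Region, UrbanRes}.
Backdoor paths from Income to Industry:
  P1: Income <- Education -> UrbanRes -> Industry
  P2: Income <- Education -> Industry
  P3: Income <- Education -> ParentIncome <- UrbanRes -> Industry
  P4: Income <- Region -> ParentIncome <- Education -> UrbanRes -> Industry
  P5: Income <- Region -> ParentIncome <- Education -> Industry
  P6: Income <- Region -> ParentIncome <- UrbanRes <- Education -> Industry
  P7: Income <- Region -> ParentIncome <- UrbanRes -> Industry
The empty set is not sufficient: P1 (Income <- Education -> UrbanRes -> Industry) has no collider blocking it and no conditioned non-collider, so it is open.
Try {Education}:
  P1: blocked at fork node Education ∈ conditioning set.
  P2: blocked at fork node Education ∈ conditioning set.
  P3: blocked at fork node Education ∈ conditioning set.
  P4: blocked at collider ParentIncome (neither it nor any descendant is in the conditioning set).
  P5: blocked at collider ParentIncome (neither it nor any descendant is in the conditioning set).
  P6: blocked at collider ParentIncome (neither it nor any descendant is in the conditioning set).
  P7: blocked at collider ParentIncome (neither it nor any descendant is in the conditioning set).
{Education} contains no descendant of Income and blocks every backdoor path.
No other singleton works — e.g. {Region} leaves P1 open — so {Education} is the unique smallest valid adjustment set.

{Education}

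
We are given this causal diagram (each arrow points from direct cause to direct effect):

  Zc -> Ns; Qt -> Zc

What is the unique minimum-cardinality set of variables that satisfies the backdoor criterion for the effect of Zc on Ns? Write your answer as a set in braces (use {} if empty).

{}

Variables eligible for adjustment (non-descendants of Zc, excluding Zc and Ns): {Qt}.
Backdoor paths from Zc to Ns:
  (none)
With no backdoor paths the empty set already satisfies the criterion, and it is trivially minimal.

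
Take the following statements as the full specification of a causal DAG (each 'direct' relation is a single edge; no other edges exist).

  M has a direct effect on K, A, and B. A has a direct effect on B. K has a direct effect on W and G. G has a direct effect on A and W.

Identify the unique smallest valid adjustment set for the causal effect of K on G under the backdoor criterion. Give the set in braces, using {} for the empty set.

Variables eligible for adjustment (non-descendants of K, excluding K and G): {M}.
Backdoor paths from K to G:
  P1: K <- M -> A <- G
  P2: K <- M -> B <- A <- G
Each backdoor path contains an unconditioned collider, so every path is already blocked with the empty conditioning set:
  P1: blocked at collider A (neither it nor any descendant is in the conditioning set).
  P2: blocked at collider B (neither it nor any descendant is in the conditioning set).
The empty set is therefore the unique smallest valid set.

{}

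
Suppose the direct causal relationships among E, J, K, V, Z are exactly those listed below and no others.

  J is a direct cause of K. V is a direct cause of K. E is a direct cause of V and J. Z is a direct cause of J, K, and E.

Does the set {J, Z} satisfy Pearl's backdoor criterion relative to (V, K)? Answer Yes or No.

Backdoor paths from V to K (paths whose first edge points into V):
  P1: V <- E <- Z -> J -> K
  P2: V <- E <- Z -> K
  P3: V <- E -> J <- Z -> K
  P4: V <- E -> J -> K
Condition 1 (no descendant of V in the set): holds — descendants of V are {K}; none are in {J, Z}.
Condition 2 (every backdoor path blocked by {J, Z}):
  P1: blocked at fork node Z ∈ conditioning set.
  P2: blocked at fork node Z ∈ conditioning set.
  P3: blocked at fork node Z ∈ conditioning set.
  P4: blocked at chain node J ∈ conditioning set.
{J, Z} satisfies the backdoor criterion.

Yes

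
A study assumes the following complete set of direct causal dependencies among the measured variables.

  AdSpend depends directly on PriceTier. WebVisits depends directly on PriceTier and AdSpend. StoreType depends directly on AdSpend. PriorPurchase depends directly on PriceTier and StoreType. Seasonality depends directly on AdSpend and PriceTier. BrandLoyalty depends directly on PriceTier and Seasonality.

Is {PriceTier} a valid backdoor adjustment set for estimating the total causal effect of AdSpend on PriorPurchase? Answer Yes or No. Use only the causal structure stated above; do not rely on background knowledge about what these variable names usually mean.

Backdoor paths from AdSpend to PriorPurchase (paths whose first edge points into AdSpend):
  P1: AdSpend <- PriceTier -> PriorPurchase
Condition 1 (no descendant of AdSpend in the set): holds — descendants of AdSpend are {BrandLoyalty, PriorPurchase, Seasonality, StoreType, WebVisits}; none are in {PriceTier}.
Condition 2 (every backdoor path blocked by {PriceTier}):
  P1: blocked at fork node PriceTier ∈ conditioning set.
{PriceTier} satisfies the backdoor criterion.

Yes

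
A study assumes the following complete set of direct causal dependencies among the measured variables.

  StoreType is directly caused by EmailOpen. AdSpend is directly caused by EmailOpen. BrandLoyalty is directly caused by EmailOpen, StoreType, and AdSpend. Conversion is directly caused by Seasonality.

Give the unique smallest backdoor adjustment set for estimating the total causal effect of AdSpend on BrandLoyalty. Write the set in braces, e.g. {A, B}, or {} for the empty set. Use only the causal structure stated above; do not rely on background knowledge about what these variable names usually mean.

Variables eligible for adjustment (non-descendants of AdSpend, excluding AdSpend and BrandLoyalty): {Conversion, EmailOpen, Seasonality, StoreType}.
Backdoor paths from AdSpend to BrandLoyalty:
  P1: AdSpend <- EmailOpen -> StoreType -> BrandLoyalty
  P2: AdSpend <- EmailOpen -> BrandLoyalty
The empty set is not sufficient: P1 (AdSpend <- EmailOpen -> StoreType -> BrandLoyalty) has no collider blocking it and no conditioned non-collider, so it is open.
Try {EmailOpen}:
  P1: blocked at fork node EmailOpen ∈ conditioning set.
  P2: blocked at fork node EmailOpen ∈ conditioning set.
{EmailOpen} contains no descendant of AdSpend and blocks every backdoor path.
No other singleton works — e.g. {Seasonality} leaves P1 open — so {EmailOpen} is the unique smallest valid adjustment set.

{EmailOpen}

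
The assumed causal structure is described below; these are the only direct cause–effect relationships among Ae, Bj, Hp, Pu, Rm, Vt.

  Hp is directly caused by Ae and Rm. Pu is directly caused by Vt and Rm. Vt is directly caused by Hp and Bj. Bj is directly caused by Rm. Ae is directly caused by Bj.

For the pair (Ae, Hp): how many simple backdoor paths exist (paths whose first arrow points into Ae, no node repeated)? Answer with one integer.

4

A backdoor path from Ae to Hp is any simple undirected path whose first edge points into Ae (i.e. leaves Ae via a parent).
Parents of Ae: {Bj}.
Enumerating:
  P1: Ae <- Bj <- Rm -> Hp
  P2: Ae <- Bj <- Rm -> Pu <- Vt <- Hp
  P3: Ae <- Bj -> Vt <- Hp
  P4: Ae <- Bj -> Vt -> Pu <- Rm -> Hp
That exhausts the simple backdoor paths. Count: 4.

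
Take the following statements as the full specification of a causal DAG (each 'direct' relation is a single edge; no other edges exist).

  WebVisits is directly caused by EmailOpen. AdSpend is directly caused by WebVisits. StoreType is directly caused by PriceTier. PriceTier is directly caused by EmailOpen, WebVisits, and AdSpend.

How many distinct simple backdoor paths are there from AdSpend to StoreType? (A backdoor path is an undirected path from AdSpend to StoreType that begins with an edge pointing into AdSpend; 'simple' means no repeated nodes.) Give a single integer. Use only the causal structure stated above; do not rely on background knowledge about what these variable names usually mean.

A backdoor path from AdSpend to StoreType is any simple undirected path whose first edge points into AdSpend (i.e. leaves AdSpend via a parent).
Parents of AdSpend: {WebVisits}.
Enumerating:
  P1: AdSpend <- WebVisits <- EmailOpen -> PriceTier -> StoreType
  P2: AdSpend <- WebVisits -> PriceTier -> StoreType
That exhausts the simple backdoor paths. Count: 2.

2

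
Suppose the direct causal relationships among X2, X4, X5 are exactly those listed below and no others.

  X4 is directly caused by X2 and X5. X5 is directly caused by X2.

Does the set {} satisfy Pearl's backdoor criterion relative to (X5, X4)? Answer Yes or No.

Backdoor paths from X5 to X4 (paths whose first edge points into X5):
  P1: X5 <- X2 -> X4
Condition 1 (no descendant of X5 in the set): holds — descendants of X5 are {X4}; none are in {}.
Condition 2 (every backdoor path blocked by {}):
  P1: open — no interior node is in the conditioning set.
{} does not satisfy the backdoor criterion.

No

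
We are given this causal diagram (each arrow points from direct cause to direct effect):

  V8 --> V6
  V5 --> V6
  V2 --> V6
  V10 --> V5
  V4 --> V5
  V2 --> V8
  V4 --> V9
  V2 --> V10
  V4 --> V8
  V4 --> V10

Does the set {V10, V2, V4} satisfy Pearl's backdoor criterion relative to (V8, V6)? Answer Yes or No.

Backdoor paths from V8 to V6 (paths whose first edge points into V8):
  P1: V8 <- V4 -> V10 <- V2 -> V6
  P2: V8 <- V4 -> V10 -> V5 -> V6
  P3: V8 <- V4 -> V5 <- V10 <- V2 -> V6
  P4: V8 <- V4 -> V5 -> V6
  P5: V8 <- V2 -> V10 <- V4 -> V5 -> V6
  P6: V8 <- V2 -> V10 -> V5 -> V6
  P7: V8 <- V2 -> V6
Condition 1 (no descendant of V8 in the set): holds — descendants of V8 are {V6}; none are in {V10, V2, V4}.
Condition 2 (every backdoor path blocked by {V10, V2, V4}):
  P1: blocked at fork node V4 ∈ conditioning set.
  P2: blocked at fork node V4 ∈ conditioning set.
  P3: blocked at fork node V4 ∈ conditioning set.
  P4: blocked at fork node V4 ∈ conditioning set.
  P5: blocked at fork node V2 ∈ conditioning set.
  P6: blocked at fork node V2 ∈ conditioning set.
  P7: blocked at fork node V2 ∈ conditioning set.
{V10, V2, V4} satisfies the backdoor criterion.

Yes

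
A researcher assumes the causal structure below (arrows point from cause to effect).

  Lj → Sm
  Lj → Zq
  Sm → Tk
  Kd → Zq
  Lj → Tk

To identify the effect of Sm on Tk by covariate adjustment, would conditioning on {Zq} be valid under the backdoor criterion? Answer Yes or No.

No

Backdoor paths from Sm to Tk (paths whose first edge points into Sm):
  P1: Sm <- Lj -> Tk
Condition 1 (no descendant of Sm in the set): holds — descendants of Sm are {Tk}; none are in {Zq}.
Condition 2 (every backdoor path blocked by {Zq}):
  P1: open — no interior node is in the conditioning set.
{Zq} does not satisfy the backdoor criterion.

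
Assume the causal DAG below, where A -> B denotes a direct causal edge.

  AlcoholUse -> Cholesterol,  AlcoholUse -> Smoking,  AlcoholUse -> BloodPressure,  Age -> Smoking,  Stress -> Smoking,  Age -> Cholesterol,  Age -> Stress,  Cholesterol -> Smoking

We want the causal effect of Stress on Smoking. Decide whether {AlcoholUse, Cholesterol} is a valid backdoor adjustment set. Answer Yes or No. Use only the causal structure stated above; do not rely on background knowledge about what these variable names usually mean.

No

Backdoor paths from Stress to Smoking (paths whose first edge points into Stress):
  P1: Stress <- Age -> Cholesterol <- AlcoholUse -> Smoking
  P2: Stress <- Age -> Cholesterol -> Smoking
  P3: Stress <- Age -> Smoking
Condition 1 (no descendant of Stress in the set): holds — descendants of Stress are {Smoking}; none are in {AlcoholUse, Cholesterol}.
Condition 2 (every backdoor path blocked by {AlcoholUse, Cholesterol}):
  P1: blocked at fork node AlcoholUse ∈ conditioning set.
  P2: blocked at chain node Cholesterol ∈ conditioning set.
  P3: open — no interior node is in the conditioning set.
{AlcoholUse, Cholesterol} does not satisfy the backdoor criterion.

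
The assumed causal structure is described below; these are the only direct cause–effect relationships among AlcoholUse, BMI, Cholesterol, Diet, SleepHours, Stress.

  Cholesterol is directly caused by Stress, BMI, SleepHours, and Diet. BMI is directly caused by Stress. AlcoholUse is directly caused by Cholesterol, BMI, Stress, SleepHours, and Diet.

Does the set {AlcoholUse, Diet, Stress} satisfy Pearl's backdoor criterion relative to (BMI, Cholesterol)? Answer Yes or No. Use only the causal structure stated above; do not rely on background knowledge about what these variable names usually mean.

Backdoor paths from BMI to Cholesterol (paths whose first edge points into BMI):
  P1: BMI <- Stress -> Cholesterol
  P2: BMI <- Stress -> AlcoholUse <- SleepHours -> Cholesterol
  P3: BMI <- Stress -> AlcoholUse <- Diet -> Cholesterol
  P4: BMI <- Stress -> AlcoholUse <- Cholesterol
Condition 1 (no descendant of BMI in the set): FAILS — AlcoholUse is a descendant of BMI.
Condition 2 (every backdoor path blocked by {AlcoholUse, Diet, Stress}):
  P1: blocked at fork node Stress ∈ conditioning set.
  P2: blocked at fork node Stress ∈ conditioning set.
  P3: blocked at fork node Stress ∈ conditioning set.
  P4: blocked at fork node Stress ∈ conditioning set.
{AlcoholUse, Diet, Stress} does not satisfy the backdoor criterion.

No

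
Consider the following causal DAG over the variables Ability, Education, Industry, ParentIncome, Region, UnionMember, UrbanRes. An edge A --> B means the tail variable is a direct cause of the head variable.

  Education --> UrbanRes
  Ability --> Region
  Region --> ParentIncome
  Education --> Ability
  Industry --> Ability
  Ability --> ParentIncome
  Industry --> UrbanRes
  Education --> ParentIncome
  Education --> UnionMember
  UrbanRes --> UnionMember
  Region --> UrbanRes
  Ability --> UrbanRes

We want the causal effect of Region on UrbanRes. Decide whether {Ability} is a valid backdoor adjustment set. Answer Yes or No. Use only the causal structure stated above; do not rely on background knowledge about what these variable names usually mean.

Yes

Backdoor paths from Region to UrbanRes (paths whose first edge points into Region):
  P1: Region <- Ability <- Industry -> UrbanRes
  P2: Region <- Ability <- Education -> UrbanRes
  P3: Region <- Ability <- Education -> UnionMember <- UrbanRes
  P4: Region <- Ability -> UrbanRes
  P5: Region <- Ability -> ParentIncome <- Education -> UrbanRes
  P6: Region <- Ability -> ParentIncome <- Education -> UnionMember <- UrbanRes
Condition 1 (no descendant of Region in the set): holds — descendants of Region are {ParentIncome, UnionMember, UrbanRes}; none are in {Ability}.
Condition 2 (every backdoor path blocked by {Ability}):
  P1: blocked at chain node Ability ∈ conditioning set.
  P2: blocked at chain node Ability ∈ conditioning set.
  P3: blocked at chain node Ability ∈ conditioning set.
  P4: blocked at fork node Ability ∈ conditioning set.
  P5: blocked at fork node Ability ∈ conditioning set.
  P6: blocked at fork node Ability ∈ conditioning set.
{Ability} satisfies the backdoor criterion.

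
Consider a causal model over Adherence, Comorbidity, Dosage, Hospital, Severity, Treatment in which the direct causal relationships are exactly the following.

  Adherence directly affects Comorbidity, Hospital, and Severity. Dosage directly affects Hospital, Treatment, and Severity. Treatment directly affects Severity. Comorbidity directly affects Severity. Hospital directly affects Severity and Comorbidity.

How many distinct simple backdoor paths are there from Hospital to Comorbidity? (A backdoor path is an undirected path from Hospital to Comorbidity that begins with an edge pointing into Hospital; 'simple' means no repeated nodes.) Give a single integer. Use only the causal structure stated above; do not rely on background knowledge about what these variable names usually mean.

6

A backdoor path from Hospital to Comorbidity is any simple undirected path whose first edge points into Hospital (i.e. leaves Hospital via a parent).
Parents of Hospital: {Adherence, Dosage}.
Enumerating:
  P1: Hospital <- Dosage -> Treatment -> Severity <- Adherence -> Comorbidity
  P2: Hospital <- Dosage -> Treatment -> Severity <- Comorbidity
  P3: Hospital <- Dosage -> Severity <- Adherence -> Comorbidity
  P4: Hospital <- Dosage -> Severity <- Comorbidity
  P5: Hospital <- Adherence -> Comorbidity
  P6: Hospital <- Adherence -> Severity <- Comorbidity
That exhausts the simple backdoor paths. Count: 6.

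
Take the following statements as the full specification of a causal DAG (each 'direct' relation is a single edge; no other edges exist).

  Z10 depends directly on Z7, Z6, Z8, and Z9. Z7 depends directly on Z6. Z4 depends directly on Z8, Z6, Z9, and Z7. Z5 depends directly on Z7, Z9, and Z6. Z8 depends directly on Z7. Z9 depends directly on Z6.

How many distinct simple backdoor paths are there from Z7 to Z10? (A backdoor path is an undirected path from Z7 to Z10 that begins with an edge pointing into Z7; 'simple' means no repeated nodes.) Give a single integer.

7

A backdoor path from Z7 to Z10 is any simple undirected path whose first edge points into Z7 (i.e. leaves Z7 via a parent).
Parents of Z7: {Z6}.
Enumerating:
  P1: Z7 <- Z6 -> Z9 -> Z10
  P2: Z7 <- Z6 -> Z9 -> Z4 <- Z8 -> Z10
  P3: Z7 <- Z6 -> Z5 <- Z9 -> Z10
  P4: Z7 <- Z6 -> Z5 <- Z9 -> Z4 <- Z8 -> Z10
  P5: Z7 <- Z6 -> Z10
  P6: Z7 <- Z6 -> Z4 <- Z9 -> Z10
  P7: Z7 <- Z6 -> Z4 <- Z8 -> Z10
That exhausts the simple backdoor paths. Count: 7.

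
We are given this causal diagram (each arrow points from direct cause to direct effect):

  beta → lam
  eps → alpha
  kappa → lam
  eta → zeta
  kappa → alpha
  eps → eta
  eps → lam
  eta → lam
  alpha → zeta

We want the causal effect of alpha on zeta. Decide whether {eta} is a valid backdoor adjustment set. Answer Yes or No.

Yes

Backdoor paths from alpha to zeta (paths whose first edge points into alpha):
  P1: alpha <- eps -> eta -> zeta
  P2: alpha <- eps -> lam <- eta -> zeta
  P3: alpha <- kappa -> lam <- eps -> eta -> zeta
  P4: alpha <- kappa -> lam <- eta -> zeta
Condition 1 (no descendant of alpha in the set): holds — descendants of alpha are {zeta}; none are in {eta}.
Condition 2 (every backdoor path blocked by {eta}):
  P1: blocked at chain node eta ∈ conditioning set.
  P2: blocked at collider lam (neither it nor any descendant is in the conditioning set).
  P3: blocked at collider lam (neither it nor any descendant is in the conditioning set).
  P4: blocked at collider lam (neither it nor any descendant is in the conditioning set).
{eta} satisfies the backdoor criterion.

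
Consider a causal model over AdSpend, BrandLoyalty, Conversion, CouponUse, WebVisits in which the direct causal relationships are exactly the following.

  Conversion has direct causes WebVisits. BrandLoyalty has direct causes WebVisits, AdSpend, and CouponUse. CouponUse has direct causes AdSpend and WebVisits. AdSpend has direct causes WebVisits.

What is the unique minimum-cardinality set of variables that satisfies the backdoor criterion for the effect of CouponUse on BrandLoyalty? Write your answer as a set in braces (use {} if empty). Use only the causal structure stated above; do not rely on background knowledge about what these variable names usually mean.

Variables eligible for adjustment (non-descendants of CouponUse, excluding CouponUse and BrandLoyalty): {AdSpend, Conversion, WebVisits}.
Backdoor paths from CouponUse to BrandLoyalty:
  P1: CouponUse <- WebVisits -> AdSpend -> BrandLoyalty
  P2: CouponUse <- WebVisits -> BrandLoyalty
  P3: CouponUse <- AdSpend <- WebVisits -> BrandLoyalty
  P4: CouponUse <- AdSpend -> BrandLoyalty
The empty set is not sufficient: P1 (CouponUse <- WebVisits -> AdSpend -> BrandLoyalty) has no collider blocking it and no conditioned non-collider, so it is open.
Try {AdSpend, WebVisits}:
  P1: blocked at fork node WebVisits ∈ conditioning set.
  P2: blocked at fork node WebVisits ∈ conditioning set.
  P3: blocked at chain node AdSpend ∈ conditioning set.
  P4: blocked at fork node AdSpend ∈ conditioning set.
{AdSpend, WebVisits} contains no descendant of CouponUse and blocks every backdoor path.
Every element of {AdSpend, WebVisits} is needed (dropping AdSpend leaves P4 open; dropping WebVisits leaves P2 open), so no proper subset is valid.
Among all size-2 subsets of the eligible variables, only {AdSpend, WebVisits} blocks every backdoor path, so it is the unique smallest valid adjustment set.

{AdSpend, WebVisits}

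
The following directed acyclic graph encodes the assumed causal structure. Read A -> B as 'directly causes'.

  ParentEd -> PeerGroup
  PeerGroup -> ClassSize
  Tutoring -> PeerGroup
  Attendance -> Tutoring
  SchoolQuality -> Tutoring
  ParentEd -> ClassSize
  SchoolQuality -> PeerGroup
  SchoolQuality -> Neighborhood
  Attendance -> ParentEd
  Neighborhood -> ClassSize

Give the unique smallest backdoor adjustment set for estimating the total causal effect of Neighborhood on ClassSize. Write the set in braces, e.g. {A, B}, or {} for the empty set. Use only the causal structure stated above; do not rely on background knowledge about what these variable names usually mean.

Variables eligible for adjustment (non-descendants of Neighborhood, excluding Neighborhood and ClassSize): {Attendance, ParentEd, PeerGroup, SchoolQuality, Tutoring}.
Backdoor paths from Neighborhood to ClassSize:
  P1: Neighborhood <- SchoolQuality -> Tutoring <- Attendance -> ParentEd -> PeerGroup -> ClassSize
  P2: Neighborhood <- SchoolQuality -> Tutoring <- Attendance -> ParentEd -> ClassSize
  P3: Neighborhood <- SchoolQuality -> Tutoring -> PeerGroup <- ParentEd -> ClassSize
  P4: Neighborhood <- SchoolQuality -> Tutoring -> PeerGroup -> ClassSize
  P5: Neighborhood <- SchoolQuality -> PeerGroup <- Tutoring <- Attendance -> ParentEd -> ClassSize
  P6: Neighborhood <- SchoolQuality -> PeerGroup <- ParentEd -> ClassSize
  P7: Neighborhood <- SchoolQuality -> PeerGroup -> ClassSize
The empty set is not sufficient: P4 (Neighborhood <- SchoolQuality -> Tutoring -> PeerGroup -> ClassSize) has no collider blocking it and no conditioned non-collider, so it is open.
Try {SchoolQuality}:
  P1: blocked at fork node SchoolQuality ∈ conditioning set.
  P2: blocked at fork node SchoolQuality ∈ conditioning set.
  P3: blocked at fork node SchoolQuality ∈ conditioning set.
  P4: blocked at fork node SchoolQuality ∈ conditioning set.
  P5: blocked at fork node SchoolQuality ∈ conditioning set.
  P6: blocked at fork node SchoolQuality ∈ conditioning set.
  P7: blocked at fork node SchoolQuality ∈ conditioning set.
{SchoolQuality} contains no descendant of Neighborhood and blocks every backdoor path.
No other singleton works — e.g. {Attendance} leaves P4 open — so {SchoolQuality} is the unique smallest valid adjustment set.

{SchoolQuality}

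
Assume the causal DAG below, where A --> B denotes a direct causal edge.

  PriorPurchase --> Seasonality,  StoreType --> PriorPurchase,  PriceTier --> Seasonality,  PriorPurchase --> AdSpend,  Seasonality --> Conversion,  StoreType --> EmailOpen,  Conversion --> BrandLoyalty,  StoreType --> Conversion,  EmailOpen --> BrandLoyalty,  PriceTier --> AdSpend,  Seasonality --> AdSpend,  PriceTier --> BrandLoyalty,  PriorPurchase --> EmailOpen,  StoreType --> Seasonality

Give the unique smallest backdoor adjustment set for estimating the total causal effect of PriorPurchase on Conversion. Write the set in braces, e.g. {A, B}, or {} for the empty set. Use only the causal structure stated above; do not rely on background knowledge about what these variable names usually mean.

Variables eligible for adjustment (non-descendants of PriorPurchase, excluding PriorPurchase and Conversion): {PriceTier, StoreType}.
Backdoor paths from PriorPurchase to Conversion:
  P1: PriorPurchase <- StoreType -> EmailOpen -> BrandLoyalty <- PriceTier -> Seasonality -> Conversion
  P2: PriorPurchase <- StoreType -> EmailOpen -> BrandLoyalty <- PriceTier -> AdSpend <- Seasonality -> Conversion
  P3: PriorPurchase <- StoreType -> EmailOpen -> BrandLoyalty <- Conversion
  P4: PriorPurchase <- StoreType -> Seasonality <- PriceTier -> BrandLoyalty <- Conversion
  P5: PriorPurchase <- StoreType -> Seasonality -> Conversion
  P6: PriorPurchase <- StoreType -> Seasonality -> AdSpend <- PriceTier -> BrandLoyalty <- Conversion
  P7: PriorPurchase <- StoreType -> Conversion
The empty set is not sufficient: P5 (PriorPurchase <- StoreType -> Seasonality -> Conversion) has no collider blocking it and no conditioned non-collider, so it is open.
Try {StoreType}:
  P1: blocked at fork node StoreType ∈ conditioning set.
  P2: blocked at fork node StoreType ∈ conditioning set.
  P3: blocked at fork node StoreType ∈ conditioning set.
  P4: blocked at fork node StoreType ∈ conditioning set.
  P5: blocked at fork node StoreType ∈ conditioning set.
  P6: blocked at fork node StoreType ∈ conditioning set.
  P7: blocked at fork node StoreType ∈ conditioning set.
{StoreType} contains no descendant of PriorPurchase and blocks every backdoor path.
No other singleton works — e.g. {PriceTier} leaves P5 open — so {StoreType} is the unique smallest valid adjustment set.

{StoreType}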